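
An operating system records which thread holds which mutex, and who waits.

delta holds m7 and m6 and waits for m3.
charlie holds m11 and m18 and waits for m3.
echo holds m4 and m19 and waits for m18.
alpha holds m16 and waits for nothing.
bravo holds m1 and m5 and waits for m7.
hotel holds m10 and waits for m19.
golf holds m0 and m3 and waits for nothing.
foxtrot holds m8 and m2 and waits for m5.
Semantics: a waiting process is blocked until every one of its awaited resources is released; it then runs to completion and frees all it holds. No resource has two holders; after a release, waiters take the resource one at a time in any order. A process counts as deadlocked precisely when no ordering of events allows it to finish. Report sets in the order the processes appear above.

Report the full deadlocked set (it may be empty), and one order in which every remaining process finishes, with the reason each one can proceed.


The deadlocked set is empty.
Key observation: every chain of waits terminates; starting from the processes that wait on nothing, all the rest unlock in turn.
The rest can finish in the order golf, alpha, charlie, echo, hotel, delta, bravo, foxtrot.
Verifying each step:
  golf waits on nothing -> runs at once and releases m0 and m3
  alpha waits on nothing -> runs at once and releases m16
  charlie: everything it awaited (m3) is free; runs, freeing m11 and m18
  echo: everything it awaited (m18) is free; runs, freeing m4 and m19
  hotel: everything it awaited (m19) is free; runs, freeing m10
  delta: everything it awaited (m3) is free; runs, freeing m7 and m6
  bravo: everything it awaited (m7) is free; runs, freeing m1 and m5
  foxtrot: everything it awaited (m5) is free; runs, freeing m8 and m2


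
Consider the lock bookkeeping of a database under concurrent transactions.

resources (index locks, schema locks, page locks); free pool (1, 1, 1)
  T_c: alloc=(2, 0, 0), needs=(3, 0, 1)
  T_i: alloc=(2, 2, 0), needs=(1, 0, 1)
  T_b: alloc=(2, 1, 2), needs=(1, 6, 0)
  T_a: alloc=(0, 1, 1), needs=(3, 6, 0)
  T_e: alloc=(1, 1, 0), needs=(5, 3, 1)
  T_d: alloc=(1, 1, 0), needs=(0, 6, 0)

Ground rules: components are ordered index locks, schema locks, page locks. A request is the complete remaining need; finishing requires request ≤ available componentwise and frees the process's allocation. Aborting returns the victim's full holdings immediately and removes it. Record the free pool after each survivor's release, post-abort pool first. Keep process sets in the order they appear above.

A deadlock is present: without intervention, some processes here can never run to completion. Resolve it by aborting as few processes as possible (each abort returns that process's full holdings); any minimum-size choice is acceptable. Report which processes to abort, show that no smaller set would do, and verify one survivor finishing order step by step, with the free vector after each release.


The answer: abort T_a and T_d.
Key observation: T_b had no path to completion before; after the abort of T_a and T_d ((1, 2, 1) returned), step 4 is where it fits.
Why nothing smaller works — every single abort fails: T_c alone leaves T_b blocked (short on schema locks); T_i alone leaves T_b blocked (short on schema locks); T_b alone leaves T_a blocked (short on schema locks); T_a alone leaves T_b blocked (short on schema locks); T_e alone leaves T_b blocked (short on schema locks); T_d alone leaves T_b blocked (short on schema locks).
The survivors complete as T_i, T_c, T_e, T_b. Verifying each step (starting from the post-abort pool):
  pool = (2, 3, 2)
  run T_i (needs (1, 0, 1), free (2, 3, 2)); after release of (2, 2, 0) the pool is (4, 5, 2)
  run T_c (needs (3, 0, 1), free (4, 5, 2)); after release of (2, 0, 0) the pool is (6, 5, 2)
  run T_e (needs (5, 3, 1), free (6, 5, 2)); after release of (1, 1, 0) the pool is (7, 6, 2)
  run T_b (needs (1, 6, 0), free (7, 6, 2)); after release of (2, 1, 2) the pool is (9, 7, 4)


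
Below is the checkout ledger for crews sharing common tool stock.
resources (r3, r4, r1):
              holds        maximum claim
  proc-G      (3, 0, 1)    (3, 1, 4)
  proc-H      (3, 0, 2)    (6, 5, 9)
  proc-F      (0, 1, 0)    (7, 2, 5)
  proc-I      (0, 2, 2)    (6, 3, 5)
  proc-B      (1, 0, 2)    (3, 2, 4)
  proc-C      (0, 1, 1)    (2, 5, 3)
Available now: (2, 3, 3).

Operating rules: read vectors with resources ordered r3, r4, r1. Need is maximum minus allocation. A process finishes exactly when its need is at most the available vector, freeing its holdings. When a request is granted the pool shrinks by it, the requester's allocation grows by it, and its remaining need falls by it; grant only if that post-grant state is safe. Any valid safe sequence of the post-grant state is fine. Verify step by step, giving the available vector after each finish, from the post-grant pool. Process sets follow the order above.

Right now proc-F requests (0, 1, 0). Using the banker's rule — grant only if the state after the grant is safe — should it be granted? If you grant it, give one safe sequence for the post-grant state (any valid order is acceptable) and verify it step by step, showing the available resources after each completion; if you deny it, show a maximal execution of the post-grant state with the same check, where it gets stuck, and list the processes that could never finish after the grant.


GRANT — the state after the grant stays safe, e.g. via proc-G, proc-B, proc-I, proc-C, proc-H, proc-F.
Key observation: the transfer keeps a workable pool ((2, 2, 3)); proc-G starts the safe sequence.
Step-by-step check of the post-grant state:
  pool = (2, 2, 3)
  proc-G: need (0, 1, 3) fits (2, 2, 3); releases (3, 0, 1), pool now (5, 2, 4)
  proc-B: need (2, 2, 2) fits (5, 2, 4); releases (1, 0, 2), pool now (6, 2, 6)
  proc-I: need (6, 1, 3) fits (6, 2, 6); releases (0, 2, 2), pool now (6, 4, 8)
  proc-C: need (2, 4, 2) fits (6, 4, 8); releases (0, 1, 1), pool now (6, 5, 9)
  proc-H: need (3, 5, 7) fits (6, 5, 9); releases (3, 0, 2), pool now (9, 5, 11)
  proc-F: need (7, 0, 5) fits (9, 5, 11); releases (0, 2, 0), pool now (9, 7, 11)


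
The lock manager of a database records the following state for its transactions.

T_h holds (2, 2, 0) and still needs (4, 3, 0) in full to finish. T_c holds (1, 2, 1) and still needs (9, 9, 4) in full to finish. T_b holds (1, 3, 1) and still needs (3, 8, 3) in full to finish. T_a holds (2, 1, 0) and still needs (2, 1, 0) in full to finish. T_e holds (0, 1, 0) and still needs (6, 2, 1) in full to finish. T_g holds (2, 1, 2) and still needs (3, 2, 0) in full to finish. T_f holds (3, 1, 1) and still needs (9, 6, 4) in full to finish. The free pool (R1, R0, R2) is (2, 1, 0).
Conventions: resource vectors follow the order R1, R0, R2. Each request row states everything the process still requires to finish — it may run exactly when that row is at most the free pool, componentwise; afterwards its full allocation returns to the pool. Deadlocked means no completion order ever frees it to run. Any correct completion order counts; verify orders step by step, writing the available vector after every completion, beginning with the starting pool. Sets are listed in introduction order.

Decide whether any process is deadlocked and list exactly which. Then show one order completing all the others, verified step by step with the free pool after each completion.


Deadlocked set: T_c, T_b and T_f.
Key observation: no order helps: past T_a, T_g, T_e, T_h, the free pool tops out at (8, 6, 2), below what each blocked process needs in R2.
One completion order for the rest: T_a, T_g, T_e, T_h. Check, step by step:
  pool = (2, 1, 0)
  run T_a (needs (2, 1, 0), free (2, 1, 0)); after release of (2, 1, 0) the pool is (4, 2, 0)
  run T_g (needs (3, 2, 0), free (4, 2, 0)); after release of (2, 1, 2) the pool is (6, 3, 2)
  run T_e (needs (6, 2, 1), free (6, 3, 2)); after release of (0, 1, 0) the pool is (6, 4, 2)
  run T_h (needs (4, 3, 0), free (6, 4, 2)); after release of (2, 2, 0) the pool is (8, 6, 2)
None of the blocked processes ever fits:
  blocked: T_c wants (9, 9, 4), pool (8, 6, 2) — not enough R1, R0 and R2
  blocked: T_b wants (3, 8, 3), pool (8, 6, 2) — not enough R0 and R2
  blocked: T_f wants (9, 6, 4), pool (8, 6, 2) — not enough R1 and R2


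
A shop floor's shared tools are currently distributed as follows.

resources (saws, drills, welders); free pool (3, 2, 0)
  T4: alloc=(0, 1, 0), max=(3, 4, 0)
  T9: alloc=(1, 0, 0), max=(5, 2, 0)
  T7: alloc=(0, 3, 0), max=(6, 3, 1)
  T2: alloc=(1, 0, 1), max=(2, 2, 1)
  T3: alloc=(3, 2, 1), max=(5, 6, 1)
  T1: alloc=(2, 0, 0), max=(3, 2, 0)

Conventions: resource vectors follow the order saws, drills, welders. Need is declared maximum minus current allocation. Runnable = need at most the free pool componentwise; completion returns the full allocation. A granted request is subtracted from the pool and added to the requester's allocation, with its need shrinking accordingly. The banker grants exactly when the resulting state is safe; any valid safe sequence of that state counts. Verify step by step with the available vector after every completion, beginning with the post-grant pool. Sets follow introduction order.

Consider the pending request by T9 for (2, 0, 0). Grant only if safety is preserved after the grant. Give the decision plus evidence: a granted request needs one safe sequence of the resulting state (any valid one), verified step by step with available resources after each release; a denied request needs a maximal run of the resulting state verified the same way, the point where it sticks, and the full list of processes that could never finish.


GRANT. The post-grant state is safe; one safe sequence: T1, T2, T9, T7, T3, T4.
Key observation: the grant leaves (1, 2, 0) free — enough for T1, whose release restarts the cascade.
Check on the post-grant state, step by step:
  pool = (1, 2, 0)
  T1: need (1, 2, 0) fits (1, 2, 0); releases (2, 0, 0), pool now (3, 2, 0)
  T2: need (1, 2, 0) fits (3, 2, 0); releases (1, 0, 1), pool now (4, 2, 1)
  T9: need (2, 2, 0) fits (4, 2, 1); releases (3, 0, 0), pool now (7, 2, 1)
  T7: need (6, 0, 1) fits (7, 2, 1); releases (0, 3, 0), pool now (7, 5, 1)
  T3: need (2, 4, 0) fits (7, 5, 1); releases (3, 2, 1), pool now (10, 7, 2)
  T4: need (3, 3, 0) fits (10, 7, 2); releases (0, 1, 0), pool now (10, 8, 2)


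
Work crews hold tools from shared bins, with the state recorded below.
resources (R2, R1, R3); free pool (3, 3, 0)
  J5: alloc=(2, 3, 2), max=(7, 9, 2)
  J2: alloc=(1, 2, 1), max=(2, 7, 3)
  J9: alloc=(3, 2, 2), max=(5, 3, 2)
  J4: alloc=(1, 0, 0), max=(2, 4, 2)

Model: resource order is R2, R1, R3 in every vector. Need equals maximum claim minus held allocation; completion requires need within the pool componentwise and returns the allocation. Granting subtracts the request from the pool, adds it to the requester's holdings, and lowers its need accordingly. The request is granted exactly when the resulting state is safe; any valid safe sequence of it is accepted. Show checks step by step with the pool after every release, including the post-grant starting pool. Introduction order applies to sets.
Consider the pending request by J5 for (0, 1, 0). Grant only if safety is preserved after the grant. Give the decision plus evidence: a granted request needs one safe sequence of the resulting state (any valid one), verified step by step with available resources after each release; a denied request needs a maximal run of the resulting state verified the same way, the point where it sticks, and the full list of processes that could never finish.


DENY — the pretend-granted state is unsafe.
Key observation: the wall is R1: completing J9, J4 brings the pool only to (7, 4, 2), and all the rest need more.
After a pretend grant, a maximal execution: J9, J4 — then nothing else fits. Walking it through:
  pool = (3, 2, 0)
  J9 needs (2, 1, 0) <= (3, 2, 0) -> finishes; pool += (3, 2, 2) = (6, 4, 2)
  J4 needs (1, 4, 2) <= (6, 4, 2) -> finishes; pool += (1, 0, 0) = (7, 4, 2)
  J5 cannot run: need (5, 5, 0) vs free (7, 4, 2) (insufficient R1)
  J2 cannot run: need (1, 5, 2) vs free (7, 4, 2) (insufficient R1)
Had the request been granted, J5 and J2 could never finish.


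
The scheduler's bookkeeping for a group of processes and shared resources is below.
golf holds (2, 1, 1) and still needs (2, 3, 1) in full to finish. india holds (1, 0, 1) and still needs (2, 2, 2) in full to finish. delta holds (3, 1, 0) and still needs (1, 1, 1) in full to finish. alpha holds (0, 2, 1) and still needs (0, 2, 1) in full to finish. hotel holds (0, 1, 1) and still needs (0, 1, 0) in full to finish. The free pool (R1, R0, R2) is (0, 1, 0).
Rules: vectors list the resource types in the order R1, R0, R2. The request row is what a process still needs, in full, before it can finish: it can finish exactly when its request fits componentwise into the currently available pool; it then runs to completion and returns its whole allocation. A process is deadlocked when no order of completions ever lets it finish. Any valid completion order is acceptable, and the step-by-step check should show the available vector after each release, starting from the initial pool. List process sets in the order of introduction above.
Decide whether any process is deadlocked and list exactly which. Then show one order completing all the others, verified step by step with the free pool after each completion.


Deadlocked set: golf, india and delta.
Key observation: hotel, alpha can finish, but then (0, 4, 2) is all there is, and the blocked group's R1 demands exceed it.
A valid finishing order for the others: hotel, alpha. Check, step by step:
  pool = (0, 1, 0)
  run hotel (needs (0, 1, 0), free (0, 1, 0)); after release of (0, 1, 1) the pool is (0, 2, 1)
  run alpha (needs (0, 2, 1), free (0, 2, 1)); after release of (0, 2, 1) the pool is (0, 4, 2)
None of the blocked processes ever fits:
  blocked: golf wants (2, 3, 1), pool (0, 4, 2) — not enough R1
  blocked: india wants (2, 2, 2), pool (0, 4, 2) — not enough R1
  blocked: delta wants (1, 1, 1), pool (0, 4, 2) — not enough R1


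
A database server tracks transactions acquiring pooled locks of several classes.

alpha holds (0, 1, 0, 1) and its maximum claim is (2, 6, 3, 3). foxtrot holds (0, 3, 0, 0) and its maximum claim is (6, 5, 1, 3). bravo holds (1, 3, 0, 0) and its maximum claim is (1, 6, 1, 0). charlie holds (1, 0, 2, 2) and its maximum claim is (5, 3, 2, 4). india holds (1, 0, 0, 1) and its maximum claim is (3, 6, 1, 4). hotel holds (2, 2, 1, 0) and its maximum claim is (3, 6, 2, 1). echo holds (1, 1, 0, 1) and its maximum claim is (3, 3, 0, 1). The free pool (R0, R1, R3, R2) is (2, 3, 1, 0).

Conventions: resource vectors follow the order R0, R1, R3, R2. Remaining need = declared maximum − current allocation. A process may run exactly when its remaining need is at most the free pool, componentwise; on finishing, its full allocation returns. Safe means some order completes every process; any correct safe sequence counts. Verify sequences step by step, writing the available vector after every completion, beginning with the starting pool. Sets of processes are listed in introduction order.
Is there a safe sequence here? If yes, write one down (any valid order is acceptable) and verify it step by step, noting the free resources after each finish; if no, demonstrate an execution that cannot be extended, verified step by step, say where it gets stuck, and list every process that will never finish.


UNSAFE.
Key observation: R2 is the bottleneck — with echo, bravo, hotel done the pool holds (6, 9, 2, 1), short of every remaining need.
Going as far as possible: echo, bravo, hotel; after that, nothing fits. Check, step by step:
  pool = (2, 3, 1, 0)
  echo needs (2, 2, 0, 0) <= (2, 3, 1, 0) -> finishes; pool += (1, 1, 0, 1) = (3, 4, 1, 1)
  bravo needs (0, 3, 1, 0) <= (3, 4, 1, 1) -> finishes; pool += (1, 3, 0, 0) = (4, 7, 1, 1)
  hotel needs (1, 4, 1, 1) <= (4, 7, 1, 1) -> finishes; pool += (2, 2, 1, 0) = (6, 9, 2, 1)
  alpha cannot run: need (2, 5, 3, 2) vs free (6, 9, 2, 1) (insufficient R3 and R2)
  foxtrot cannot run: need (6, 2, 1, 3) vs free (6, 9, 2, 1) (insufficient R2)
  charlie cannot run: need (4, 3, 0, 2) vs free (6, 9, 2, 1) (insufficient R2)
  india cannot run: need (2, 6, 1, 3) vs free (6, 9, 2, 1) (insufficient R2)
Permanently blocked: alpha, foxtrot, charlie and india.


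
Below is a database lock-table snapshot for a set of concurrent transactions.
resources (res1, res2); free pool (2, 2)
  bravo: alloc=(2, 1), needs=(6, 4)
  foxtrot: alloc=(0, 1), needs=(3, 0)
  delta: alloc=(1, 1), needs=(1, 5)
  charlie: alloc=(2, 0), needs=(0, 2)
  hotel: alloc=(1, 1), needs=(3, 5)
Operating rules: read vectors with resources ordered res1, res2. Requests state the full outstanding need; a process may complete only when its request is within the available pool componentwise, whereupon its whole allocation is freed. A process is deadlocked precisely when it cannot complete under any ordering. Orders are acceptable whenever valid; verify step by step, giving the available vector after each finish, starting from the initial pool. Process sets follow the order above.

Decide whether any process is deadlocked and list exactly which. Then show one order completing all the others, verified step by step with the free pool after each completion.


Deadlocked: bravo, delta and hotel.
Key observation: once charlie, foxtrot finish, the pool peaks at (4, 3) — and every remaining process still needs more res2 than that.
A valid finishing order for the others: charlie, foxtrot. Check, step by step:
  pool = (2, 2)
  charlie needs (0, 2) <= (2, 2) -> finishes; pool += (2, 0) = (4, 2)
  foxtrot needs (3, 0) <= (4, 2) -> finishes; pool += (0, 1) = (4, 3)
The blocked processes can never fit:
  blocked: bravo wants (6, 4), pool (4, 3) — not enough res1 and res2
  blocked: delta wants (1, 5), pool (4, 3) — not enough res2
  blocked: hotel wants (3, 5), pool (4, 3) — not enough res2


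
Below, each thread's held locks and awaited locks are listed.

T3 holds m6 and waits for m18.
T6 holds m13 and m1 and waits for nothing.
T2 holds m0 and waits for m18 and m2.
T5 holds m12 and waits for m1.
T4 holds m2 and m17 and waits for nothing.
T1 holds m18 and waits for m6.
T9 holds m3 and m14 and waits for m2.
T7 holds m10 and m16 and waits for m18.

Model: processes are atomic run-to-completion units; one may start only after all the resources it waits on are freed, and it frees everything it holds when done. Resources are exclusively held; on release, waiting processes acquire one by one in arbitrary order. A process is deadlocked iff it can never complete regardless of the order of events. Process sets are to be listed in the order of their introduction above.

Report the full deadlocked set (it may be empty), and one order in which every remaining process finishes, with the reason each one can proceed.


The deadlocked set is T3, T2, T1 and T7.
Key observation: the knot is the closed ring of waits T3 -> T1 -> T3; T2 and T7 wait into the deadlock from upstream.
One completion order for the rest: T4, T9, T6, T5.
Verifying each step:
  T4: no waits; runs immediately, freeing m2 and m17
  T9: everything it awaited (m2) is free; runs, freeing m3 and m14
  T6: no waits; runs immediately, freeing m13 and m1
  T5: everything it awaited (m1) is free; runs, freeing m12


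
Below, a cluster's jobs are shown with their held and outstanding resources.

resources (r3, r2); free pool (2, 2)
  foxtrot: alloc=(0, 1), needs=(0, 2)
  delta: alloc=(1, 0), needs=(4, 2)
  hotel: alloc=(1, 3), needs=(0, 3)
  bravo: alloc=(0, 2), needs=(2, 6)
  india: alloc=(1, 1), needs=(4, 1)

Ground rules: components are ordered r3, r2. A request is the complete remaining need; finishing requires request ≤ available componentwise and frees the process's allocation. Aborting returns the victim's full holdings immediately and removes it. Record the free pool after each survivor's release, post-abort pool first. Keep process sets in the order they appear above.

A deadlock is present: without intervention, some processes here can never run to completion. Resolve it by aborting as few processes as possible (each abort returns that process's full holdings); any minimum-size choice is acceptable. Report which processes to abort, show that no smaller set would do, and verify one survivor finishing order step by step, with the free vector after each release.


The answer: abort delta.
Key observation: india was stuck for good until delta gave back (1, 0); in the order shown it finishes at step 4.
No smaller set exists: with zero aborts the deadlock remains.
One survivor order: foxtrot, hotel, bravo, india. Step-by-step check (post-abort pool first):
  pool = (3, 2)
  run foxtrot (needs (0, 2), free (3, 2)); after release of (0, 1) the pool is (3, 3)
  run hotel (needs (0, 3), free (3, 3)); after release of (1, 3) the pool is (4, 6)
  run bravo (needs (2, 6), free (4, 6)); after release of (0, 2) the pool is (4, 8)
  run india (needs (4, 1), free (4, 8)); after release of (1, 1) the pool is (5, 9)


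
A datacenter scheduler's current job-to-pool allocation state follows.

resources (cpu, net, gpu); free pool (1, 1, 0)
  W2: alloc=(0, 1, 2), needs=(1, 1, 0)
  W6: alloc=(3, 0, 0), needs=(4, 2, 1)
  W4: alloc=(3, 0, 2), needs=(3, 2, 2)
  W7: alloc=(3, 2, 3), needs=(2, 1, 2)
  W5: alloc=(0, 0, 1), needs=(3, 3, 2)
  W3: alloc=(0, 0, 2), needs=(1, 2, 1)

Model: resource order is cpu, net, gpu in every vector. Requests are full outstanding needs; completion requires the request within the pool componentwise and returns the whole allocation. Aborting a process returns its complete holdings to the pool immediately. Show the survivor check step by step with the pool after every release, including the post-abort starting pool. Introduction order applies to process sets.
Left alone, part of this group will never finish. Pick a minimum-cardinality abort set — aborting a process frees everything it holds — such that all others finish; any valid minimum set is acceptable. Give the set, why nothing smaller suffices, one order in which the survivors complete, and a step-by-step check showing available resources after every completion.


The answer: abort W6.
Key observation: W7 had no path to completion before; after the abort of W6 ((3, 0, 0) returned), step 2 is where it fits.
No smaller set exists: with zero aborts the deadlock remains.
The survivors complete as W2, W7, W3, W5, W4. Step-by-step check (starting from the post-abort pool):
  pool = (4, 1, 0)
  W2: need (1, 1, 0) fits (4, 1, 0); releases (0, 1, 2), pool now (4, 2, 2)
  W7: need (2, 1, 2) fits (4, 2, 2); releases (3, 2, 3), pool now (7, 4, 5)
  W3: need (1, 2, 1) fits (7, 4, 5); releases (0, 0, 2), pool now (7, 4, 7)
  W5: need (3, 3, 2) fits (7, 4, 7); releases (0, 0, 1), pool now (7, 4, 8)
  W4: need (3, 2, 2) fits (7, 4, 8); releases (3, 0, 2), pool now (10, 4, 10)


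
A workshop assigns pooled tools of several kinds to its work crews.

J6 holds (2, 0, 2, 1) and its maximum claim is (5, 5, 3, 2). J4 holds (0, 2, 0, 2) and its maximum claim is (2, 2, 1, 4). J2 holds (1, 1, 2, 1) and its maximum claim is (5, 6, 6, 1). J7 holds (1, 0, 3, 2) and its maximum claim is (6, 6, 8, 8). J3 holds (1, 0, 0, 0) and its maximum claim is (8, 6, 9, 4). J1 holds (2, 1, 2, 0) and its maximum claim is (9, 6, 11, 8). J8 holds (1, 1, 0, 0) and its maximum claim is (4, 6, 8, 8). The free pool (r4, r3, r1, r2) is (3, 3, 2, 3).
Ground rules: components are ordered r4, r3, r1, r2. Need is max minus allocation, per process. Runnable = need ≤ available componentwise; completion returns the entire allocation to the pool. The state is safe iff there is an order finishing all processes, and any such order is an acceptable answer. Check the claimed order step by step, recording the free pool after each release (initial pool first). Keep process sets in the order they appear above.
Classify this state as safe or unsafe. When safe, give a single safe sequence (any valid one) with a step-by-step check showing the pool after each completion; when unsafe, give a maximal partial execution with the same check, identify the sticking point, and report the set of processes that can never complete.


SAFE, for example via the order J4, J6, J2, J7, J8, J3, J1.
Key observation: J6 marks the first exact bind of the order: its need (3, 5, 1, 1) fits the free (3, 5, 2, 5) with zero slack on a requested resource.
Verifying each step:
  pool = (3, 3, 2, 3)
  run J4 (needs (2, 0, 1, 2), free (3, 3, 2, 3)); after release of (0, 2, 0, 2) the pool is (3, 5, 2, 5)
  run J6 (needs (3, 5, 1, 1), free (3, 5, 2, 5)); after release of (2, 0, 2, 1) the pool is (5, 5, 4, 6)
  run J2 (needs (4, 5, 4, 0), free (5, 5, 4, 6)); after release of (1, 1, 2, 1) the pool is (6, 6, 6, 7)
  run J7 (needs (5, 6, 5, 6), free (6, 6, 6, 7)); after release of (1, 0, 3, 2) the pool is (7, 6, 9, 9)
  run J8 (needs (3, 5, 8, 8), free (7, 6, 9, 9)); after release of (1, 1, 0, 0) the pool is (8, 7, 9, 9)
  run J3 (needs (7, 6, 9, 4), free (8, 7, 9, 9)); after release of (1, 0, 0, 0) the pool is (9, 7, 9, 9)
  run J1 (needs (7, 5, 9, 8), free (9, 7, 9, 9)); after release of (2, 1, 2, 0) the pool is (11, 8, 11, 9)


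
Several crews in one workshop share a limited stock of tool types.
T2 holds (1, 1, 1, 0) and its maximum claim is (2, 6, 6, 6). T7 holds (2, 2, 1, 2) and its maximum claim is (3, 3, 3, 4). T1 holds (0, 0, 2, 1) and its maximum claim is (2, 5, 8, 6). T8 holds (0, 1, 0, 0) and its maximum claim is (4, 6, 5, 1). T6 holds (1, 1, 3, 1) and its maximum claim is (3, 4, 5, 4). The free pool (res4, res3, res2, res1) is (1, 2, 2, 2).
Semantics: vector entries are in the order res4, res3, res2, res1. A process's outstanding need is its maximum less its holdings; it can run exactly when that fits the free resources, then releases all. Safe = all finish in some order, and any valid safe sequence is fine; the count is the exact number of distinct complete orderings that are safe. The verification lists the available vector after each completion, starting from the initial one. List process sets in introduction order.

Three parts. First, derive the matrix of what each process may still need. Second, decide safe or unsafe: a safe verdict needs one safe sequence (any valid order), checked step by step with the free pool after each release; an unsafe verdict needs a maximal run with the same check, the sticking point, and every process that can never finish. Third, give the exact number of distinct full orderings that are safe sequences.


(1) Outstanding need per process (order res4, res3, res2, res1):
  T2: (1, 5, 5, 6)
  T7: (1, 1, 2, 2)
  T1: (2, 5, 6, 5)
  T8: (4, 5, 5, 1)
  T6: (2, 3, 2, 3)
(2) SAFE. One safe sequence: T7, T6, T1, T8, T2.
Key observation: reading the order forward, T7 is the first process whose need (1, 1, 2, 2) meets the free pool (1, 2, 2, 2) exactly on a resource it requests.
Verifying each step:
  pool = (1, 2, 2, 2)
  T7 needs (1, 1, 2, 2) <= (1, 2, 2, 2) -> finishes; pool += (2, 2, 1, 2) = (3, 4, 3, 4)
  T6 needs (2, 3, 2, 3) <= (3, 4, 3, 4) -> finishes; pool += (1, 1, 3, 1) = (4, 5, 6, 5)
  T1 needs (2, 5, 6, 5) <= (4, 5, 6, 5) -> finishes; pool += (0, 0, 2, 1) = (4, 5, 8, 6)
  T8 needs (4, 5, 5, 1) <= (4, 5, 8, 6) -> finishes; pool += (0, 1, 0, 0) = (4, 6, 8, 6)
  T2 needs (1, 5, 5, 6) <= (4, 6, 8, 6) -> finishes; pool += (1, 1, 1, 0) = (5, 7, 9, 6)
(3) The exact count: 3 of the possible complete orderings are safe sequences.


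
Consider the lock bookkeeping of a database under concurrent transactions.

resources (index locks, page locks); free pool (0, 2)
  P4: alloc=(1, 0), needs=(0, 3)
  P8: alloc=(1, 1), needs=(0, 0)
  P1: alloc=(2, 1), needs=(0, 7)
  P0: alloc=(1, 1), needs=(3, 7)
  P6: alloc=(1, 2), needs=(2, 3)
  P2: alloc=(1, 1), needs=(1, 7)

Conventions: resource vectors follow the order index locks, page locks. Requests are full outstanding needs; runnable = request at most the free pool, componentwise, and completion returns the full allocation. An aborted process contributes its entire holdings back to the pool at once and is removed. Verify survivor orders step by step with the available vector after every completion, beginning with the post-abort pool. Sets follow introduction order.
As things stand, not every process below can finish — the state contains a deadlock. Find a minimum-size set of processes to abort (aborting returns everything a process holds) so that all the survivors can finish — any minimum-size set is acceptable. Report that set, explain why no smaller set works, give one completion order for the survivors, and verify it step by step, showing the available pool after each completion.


Minimum abort set: P1 and P0.
Key observation: aborting P1 and P0 returns (3, 2), and P2 — hopeless before — runs at step 4 with the returned capacity in the pool.
Minimality, checking each single-abort alternative: P4 alone leaves P1 blocked (short on page locks); P8 alone leaves P1 blocked (short on page locks); P1 alone leaves P0 blocked (short on page locks); P0 alone leaves P1 blocked (short on page locks); P6 alone leaves P1 blocked (short on page locks); P2 alone leaves P1 blocked (short on page locks).
The survivors complete as P4, P6, P8, P2. Check, step by step (starting from the post-abort pool):
  pool = (3, 4)
  run P4 (needs (0, 3), free (3, 4)); after release of (1, 0) the pool is (4, 4)
  run P6 (needs (2, 3), free (4, 4)); after release of (1, 2) the pool is (5, 6)
  run P8 (needs (0, 0), free (5, 6)); after release of (1, 1) the pool is (6, 7)
  run P2 (needs (1, 7), free (6, 7)); after release of (1, 1) the pool is (7, 8)


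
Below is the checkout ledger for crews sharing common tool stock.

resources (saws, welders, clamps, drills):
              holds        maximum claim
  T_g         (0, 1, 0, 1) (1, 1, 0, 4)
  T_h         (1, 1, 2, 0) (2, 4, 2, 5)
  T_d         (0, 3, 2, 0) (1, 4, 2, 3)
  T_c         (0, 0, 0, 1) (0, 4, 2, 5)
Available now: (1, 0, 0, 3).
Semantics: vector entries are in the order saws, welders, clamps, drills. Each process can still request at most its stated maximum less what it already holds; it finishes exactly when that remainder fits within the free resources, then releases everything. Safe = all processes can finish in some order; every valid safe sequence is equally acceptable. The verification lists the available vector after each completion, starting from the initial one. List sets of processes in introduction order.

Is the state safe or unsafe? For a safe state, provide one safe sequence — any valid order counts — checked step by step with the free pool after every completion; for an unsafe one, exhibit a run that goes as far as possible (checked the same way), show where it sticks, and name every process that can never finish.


The state is SAFE; one workable sequence: T_g, T_d, T_c, T_h.
Key observation: T_g is the earliest step where a requested resource binds exactly: need (1, 0, 0, 3), pool (1, 0, 0, 3) at its turn.
Verifying each step:
  pool = (1, 0, 0, 3)
  T_g: need (1, 0, 0, 3) fits (1, 0, 0, 3); releases (0, 1, 0, 1), pool now (1, 1, 0, 4)
  T_d: need (1, 1, 0, 3) fits (1, 1, 0, 4); releases (0, 3, 2, 0), pool now (1, 4, 2, 4)
  T_c: need (0, 4, 2, 4) fits (1, 4, 2, 4); releases (0, 0, 0, 1), pool now (1, 4, 2, 5)
  T_h: need (1, 3, 0, 5) fits (1, 4, 2, 5); releases (1, 1, 2, 0), pool now (2, 5, 4, 5)


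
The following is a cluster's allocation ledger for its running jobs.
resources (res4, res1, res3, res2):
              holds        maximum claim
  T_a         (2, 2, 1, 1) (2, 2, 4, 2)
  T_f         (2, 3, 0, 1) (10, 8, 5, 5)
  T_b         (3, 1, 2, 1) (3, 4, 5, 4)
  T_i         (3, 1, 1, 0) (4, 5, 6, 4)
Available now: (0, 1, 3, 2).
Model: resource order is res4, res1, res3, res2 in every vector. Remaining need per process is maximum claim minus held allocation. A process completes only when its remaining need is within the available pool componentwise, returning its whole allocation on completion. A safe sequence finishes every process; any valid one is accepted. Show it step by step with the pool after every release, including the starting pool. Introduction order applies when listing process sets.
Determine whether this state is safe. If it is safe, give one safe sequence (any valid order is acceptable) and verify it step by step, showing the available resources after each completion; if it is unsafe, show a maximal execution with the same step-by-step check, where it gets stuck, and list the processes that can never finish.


SAFE, for example via the order T_a, T_b, T_i, T_f.
Key observation: at T_a the run first touches a limit — (0, 0, 3, 1) against (0, 1, 3, 2), exact on a resource it actually requests.
Step-by-step check:
  pool = (0, 1, 3, 2)
  T_a: need (0, 0, 3, 1) fits (0, 1, 3, 2); releases (2, 2, 1, 1), pool now (2, 3, 4, 3)
  T_b: need (0, 3, 3, 3) fits (2, 3, 4, 3); releases (3, 1, 2, 1), pool now (5, 4, 6, 4)
  T_i: need (1, 4, 5, 4) fits (5, 4, 6, 4); releases (3, 1, 1, 0), pool now (8, 5, 7, 4)
  T_f: need (8, 5, 5, 4) fits (8, 5, 7, 4); releases (2, 3, 0, 1), pool now (10, 8, 7, 5)


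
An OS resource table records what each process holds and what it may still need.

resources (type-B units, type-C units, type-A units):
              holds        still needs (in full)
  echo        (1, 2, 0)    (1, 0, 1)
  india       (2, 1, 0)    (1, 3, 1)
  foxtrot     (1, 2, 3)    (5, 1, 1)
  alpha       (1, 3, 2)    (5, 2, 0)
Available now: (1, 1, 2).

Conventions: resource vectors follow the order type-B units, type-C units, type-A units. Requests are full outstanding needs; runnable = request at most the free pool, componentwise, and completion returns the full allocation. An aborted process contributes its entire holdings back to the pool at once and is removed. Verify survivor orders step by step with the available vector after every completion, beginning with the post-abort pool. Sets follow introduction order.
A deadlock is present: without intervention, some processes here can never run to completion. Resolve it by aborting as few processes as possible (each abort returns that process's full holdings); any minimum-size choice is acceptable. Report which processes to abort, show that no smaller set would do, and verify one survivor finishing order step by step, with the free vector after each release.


The answer: abort foxtrot.
Key observation: alpha could never have finished before the abort; with (1, 2, 3) returned by foxtrot, it fits at step 3.
Minimality: the empty abort set fails — the state is deadlocked as it stands.
The survivors complete as india, echo, alpha. Walking it through (starting from the post-abort pool):
  pool = (2, 3, 5)
  india needs (1, 3, 1) <= (2, 3, 5) -> finishes; pool += (2, 1, 0) = (4, 4, 5)
  echo needs (1, 0, 1) <= (4, 4, 5) -> finishes; pool += (1, 2, 0) = (5, 6, 5)
  alpha needs (5, 2, 0) <= (5, 6, 5) -> finishes; pool += (1, 3, 2) = (6, 9, 7)


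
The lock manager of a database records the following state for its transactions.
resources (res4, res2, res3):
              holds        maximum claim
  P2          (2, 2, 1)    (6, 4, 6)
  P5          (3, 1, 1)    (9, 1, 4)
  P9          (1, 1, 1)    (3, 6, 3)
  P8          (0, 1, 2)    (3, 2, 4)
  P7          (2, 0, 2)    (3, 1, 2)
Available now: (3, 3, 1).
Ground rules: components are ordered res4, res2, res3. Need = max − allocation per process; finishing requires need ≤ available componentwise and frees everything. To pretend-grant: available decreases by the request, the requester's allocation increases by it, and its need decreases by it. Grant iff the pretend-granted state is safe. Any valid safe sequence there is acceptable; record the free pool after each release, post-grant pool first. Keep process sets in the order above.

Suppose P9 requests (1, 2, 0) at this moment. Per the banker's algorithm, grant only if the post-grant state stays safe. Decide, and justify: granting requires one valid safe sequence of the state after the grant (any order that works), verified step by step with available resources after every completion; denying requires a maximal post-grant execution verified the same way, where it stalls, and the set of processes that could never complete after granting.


GRANT — the state after the grant stays safe, e.g. via P7, P8, P2, P5, P9.
Key observation: after the grant the pool drops to (2, 1, 1), which still lets P7 finish first and unwind the rest.
Step-by-step check of the post-grant state:
  pool = (2, 1, 1)
  run P7 (needs (1, 1, 0), free (2, 1, 1)); after release of (2, 0, 2) the pool is (4, 1, 3)
  run P8 (needs (3, 1, 2), free (4, 1, 3)); after release of (0, 1, 2) the pool is (4, 2, 5)
  run P2 (needs (4, 2, 5), free (4, 2, 5)); after release of (2, 2, 1) the pool is (6, 4, 6)
  run P5 (needs (6, 0, 3), free (6, 4, 6)); after release of (3, 1, 1) the pool is (9, 5, 7)
  run P9 (needs (1, 3, 2), free (9, 5, 7)); after release of (2, 3, 1) the pool is (11, 8, 8)


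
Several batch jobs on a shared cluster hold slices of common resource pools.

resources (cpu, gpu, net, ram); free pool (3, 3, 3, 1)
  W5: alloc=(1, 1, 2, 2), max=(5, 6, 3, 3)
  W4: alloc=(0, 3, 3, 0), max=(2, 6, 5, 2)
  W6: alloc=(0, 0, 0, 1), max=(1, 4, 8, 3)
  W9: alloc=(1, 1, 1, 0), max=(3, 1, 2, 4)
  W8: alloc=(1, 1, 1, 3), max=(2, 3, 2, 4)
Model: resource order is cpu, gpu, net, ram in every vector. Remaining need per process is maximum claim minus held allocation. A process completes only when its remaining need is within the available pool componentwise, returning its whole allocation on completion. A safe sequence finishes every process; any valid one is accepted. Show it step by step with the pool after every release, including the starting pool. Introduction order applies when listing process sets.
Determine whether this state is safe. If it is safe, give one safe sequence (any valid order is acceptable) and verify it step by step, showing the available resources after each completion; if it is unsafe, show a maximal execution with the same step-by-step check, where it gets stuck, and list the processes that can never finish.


The state is SAFE; one workable sequence: W8, W4, W9, W5, W6.
Key observation: the first exact fit in this order is W8 — it needs (1, 2, 1, 1) with (3, 3, 3, 1) free, meeting a requested resource to the last unit.
Walking it through:
  pool = (3, 3, 3, 1)
  W8 needs (1, 2, 1, 1) <= (3, 3, 3, 1) -> finishes; pool += (1, 1, 1, 3) = (4, 4, 4, 4)
  W4 needs (2, 3, 2, 2) <= (4, 4, 4, 4) -> finishes; pool += (0, 3, 3, 0) = (4, 7, 7, 4)
  W9 needs (2, 0, 1, 4) <= (4, 7, 7, 4) -> finishes; pool += (1, 1, 1, 0) = (5, 8, 8, 4)
  W5 needs (4, 5, 1, 1) <= (5, 8, 8, 4) -> finishes; pool += (1, 1, 2, 2) = (6, 9, 10, 6)
  W6 needs (1, 4, 8, 2) <= (6, 9, 10, 6) -> finishes; pool += (0, 0, 0, 1) = (6, 9, 10, 7)


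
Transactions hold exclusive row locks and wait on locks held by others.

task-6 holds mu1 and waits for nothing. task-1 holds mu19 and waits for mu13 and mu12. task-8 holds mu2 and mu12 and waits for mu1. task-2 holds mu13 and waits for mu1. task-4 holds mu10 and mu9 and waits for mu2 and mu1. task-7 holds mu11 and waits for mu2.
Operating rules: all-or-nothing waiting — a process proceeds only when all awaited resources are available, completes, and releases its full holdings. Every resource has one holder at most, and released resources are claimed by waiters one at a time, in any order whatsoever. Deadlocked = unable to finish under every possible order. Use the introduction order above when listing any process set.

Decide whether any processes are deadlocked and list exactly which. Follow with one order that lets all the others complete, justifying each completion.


Nothing here is deadlocked.
Key observation: every chain of waits terminates; starting from the processes that wait on nothing, all the rest unlock in turn.
One completion order for the rest: task-6, task-2, task-8, task-1, task-4, task-7.
Step-by-step check:
  run task-6 (it waits on nothing); releases mu1
  task-2 waits on mu1 — all released -> runs and releases mu13
  task-8 waits on mu1 — all released -> runs and releases mu2 and mu12
  task-1 waits on mu13 and mu12 — all released -> runs and releases mu19
  task-4 waits on mu2 and mu1 — all released -> runs and releases mu10 and mu9
  task-7 waits on mu2 — all released -> runs and releases mu11
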